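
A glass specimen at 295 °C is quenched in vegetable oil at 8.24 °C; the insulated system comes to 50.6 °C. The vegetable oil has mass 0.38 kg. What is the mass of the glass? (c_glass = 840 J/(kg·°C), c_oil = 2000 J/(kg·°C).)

m ≈ 0.157 kg

Energy conservation, ΣQ = 0:
m×840×(50.6 − 295) + 0.38×2000×(50.6 − 8.24) = 0
-205296 m = -32194
m = -32194/-205296 ≈ 0.1568 kg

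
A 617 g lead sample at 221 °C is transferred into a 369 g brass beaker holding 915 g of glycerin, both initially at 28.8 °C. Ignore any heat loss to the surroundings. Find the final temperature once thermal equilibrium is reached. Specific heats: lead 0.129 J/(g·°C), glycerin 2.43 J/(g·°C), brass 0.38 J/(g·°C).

Conservation of energy gives ΣQ = 0:
617·0.129·(T − 221) + 915·2.43·(T − 28.8) + 369·0.38·(T − 28.8) = 0
2443.3 T = 85664
T = 85664/2443.3 ≈ 35.06 °C

T_f ≈ 35.1 °C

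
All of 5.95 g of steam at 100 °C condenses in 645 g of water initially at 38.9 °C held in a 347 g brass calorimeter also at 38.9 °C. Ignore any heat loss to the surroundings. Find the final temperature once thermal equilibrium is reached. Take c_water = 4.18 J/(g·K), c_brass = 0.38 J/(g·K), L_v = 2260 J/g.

T_f ≈ 44.1 °C

Energy conservation, ΣQ = 0:
condense steam: −5.95×2260 = −13447; condensate cools 100→T: 5.95×4.18×(T − 100) = 24.87(T − 100); original water: 2696.1(T − 38.9); cup: 131.86(T − 38.9)
2852.8 T = 13447 + 2487.1 + 110008 = 125942
T ≈ 44.15 °C (< 100 °C, so full condensation is consistent).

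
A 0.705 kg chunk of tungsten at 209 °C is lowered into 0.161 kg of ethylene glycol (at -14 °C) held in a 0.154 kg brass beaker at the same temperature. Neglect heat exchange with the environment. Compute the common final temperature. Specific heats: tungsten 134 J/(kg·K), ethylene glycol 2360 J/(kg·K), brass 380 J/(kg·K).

T_f ≈ 25.5 °C

With ΣQ=0 the equilibrium temperature is the m·c-weighted mean:
T_f = (94.47*209 + 379.96*(-14) + 58.52*(-14)) / (94.47 + 379.96 + 58.52)
    = 13606 / 532.95 ≈ 25.53 °C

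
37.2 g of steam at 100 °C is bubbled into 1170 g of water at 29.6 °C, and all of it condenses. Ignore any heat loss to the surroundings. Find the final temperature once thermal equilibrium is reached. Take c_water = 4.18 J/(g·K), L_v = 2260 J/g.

Energy balance with sensible and latent terms:
latent heat released on condensation: 37.2×2260 = 84072
  condensate cools 100→T: 37.2×4.18×(T − 100) = 155.5(T − 100)
  original water: 4890.6(T − 29.6)
5046.1 T = 84072 + 15550 + 144762 = 244383
T ≈ 48.43 °C, under the boiling point, so the assumption holds.

T_f ≈ 48.4 °C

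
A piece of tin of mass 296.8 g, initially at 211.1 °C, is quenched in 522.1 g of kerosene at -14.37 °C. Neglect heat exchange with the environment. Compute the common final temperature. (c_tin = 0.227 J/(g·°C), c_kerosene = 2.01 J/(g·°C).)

T_f ≈ -0.8 °C

|Q_tin| = |Q_kerosene|:
296.8×0.227×(211.1 − T) = 522.1×2.01×(T − (-14.37))
67.37(211.1 − T) = 1049.4(T − (-14.37))
1116.8 T = -857.61  ⇒  T ≈ -0.77 °C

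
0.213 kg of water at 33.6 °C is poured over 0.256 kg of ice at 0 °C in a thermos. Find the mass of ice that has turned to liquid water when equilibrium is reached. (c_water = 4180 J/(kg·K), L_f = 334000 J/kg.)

Water can give up m c ΔT = 0.213×4180×33.6 = 29915 J before reaching 0 °C.
To melt every bit of ice: 0.256×334000 = 85504 J.
That's not enough to melt it all — equilibrium is at 0 °C with ice remaining.
m_melt = 29915 / L_f = 0.08957 kg.

m_melted ≈ 0.0896 kg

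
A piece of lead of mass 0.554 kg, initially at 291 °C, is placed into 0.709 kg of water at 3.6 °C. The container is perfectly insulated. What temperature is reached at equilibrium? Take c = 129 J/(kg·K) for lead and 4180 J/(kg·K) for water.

Energy conservation, ΣQ = 0:
0.554×129×(T − 291) + 0.709×4180×(T − 3.6) = 0
71.47(T − 291) + 2963.6(T − 3.6) = 0
3035.1 T = 31466
T = 31466 / 3035.1 = 10.4 °C

T_f ≈ 10.4 °C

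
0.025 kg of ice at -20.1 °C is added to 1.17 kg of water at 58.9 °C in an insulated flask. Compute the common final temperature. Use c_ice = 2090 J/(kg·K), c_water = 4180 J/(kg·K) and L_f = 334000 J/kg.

T_f ≈ 55.8 °C

Net heat exchanged in the isolated system is zero:
warm ice to 0 °C: 0.025×2090×(0 − (-20.1)) = 1050.2; melt ice: 0.025×334000 = 8350; warm the meltwater: 104.5 T; water: 4890.6(T − 58.9)
4995.1 T = 288056 − 9400.2 = 278656
T ≈ 55.79 °C — above 0 °C, consistent with complete melting.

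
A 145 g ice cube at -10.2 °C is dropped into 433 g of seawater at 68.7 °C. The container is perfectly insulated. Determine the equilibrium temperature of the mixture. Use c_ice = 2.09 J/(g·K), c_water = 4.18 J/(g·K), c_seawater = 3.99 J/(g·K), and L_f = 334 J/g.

T_f ≈ 28.8 °C

Setting the total heat transfer to zero:
ice -10.2→0 °C: 145·2.09·10.2 = 3091.1
  fusion: m_ice L_f = 145·334 = 48430
  meltwater 0→T: 145·4.18·T = 606.1 T
  seawater cools: 433·3.99·(T − 68.7) = 1727.7(T − 68.7)
2333.8 T = 118691 − 51521 = 67170
T ≈ 28.78 °C (positive, so assuming full melt was valid).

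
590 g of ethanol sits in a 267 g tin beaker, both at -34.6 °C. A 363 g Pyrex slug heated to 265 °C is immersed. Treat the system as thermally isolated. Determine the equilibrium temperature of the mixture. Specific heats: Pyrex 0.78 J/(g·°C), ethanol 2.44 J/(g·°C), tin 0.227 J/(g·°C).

Taking heat into each body as positive, Σ m c ΔT = 0:
363*0.78*(T − 265) + 590*2.44*(T − (-34.6)) + 267*0.227*(T − (-34.6)) = 0
283.14(T − 265) + 1439.6(T − (-34.6)) + 60.61(T − (-34.6)) = 0
(283.14 + 1439.6 + 60.61) T = 283.14*265 + 1439.6*(-34.6) + 60.61*(-34.6)
T = 23125 / 1783.3 = 13 °C

T_f ≈ 13.0 °C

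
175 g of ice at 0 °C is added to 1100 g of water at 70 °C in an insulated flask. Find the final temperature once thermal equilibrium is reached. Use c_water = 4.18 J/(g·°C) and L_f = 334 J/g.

T_f ≈ 49.4 °C

Conservation of energy gives ΣQ = 0:
fusion: m_ice L_f = 175×334 = 58450; warm the meltwater: 731.5 T; water cools: 1100×4.18×(T − 70) = 4598(T − 70)
5329.5 T = 321860 − 58450 = 263410
T ≈ 49.42 °C — above 0 °C, consistent with complete melting.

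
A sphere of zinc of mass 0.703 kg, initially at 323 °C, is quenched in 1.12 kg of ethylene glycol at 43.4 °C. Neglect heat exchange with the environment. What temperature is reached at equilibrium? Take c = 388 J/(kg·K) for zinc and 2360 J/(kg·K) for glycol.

T_f ≈ 69.6 °C

Let T be the final temperature. ΣQ_i = 0:
0.703×388×(T − 323) + 1.12×2360×(T − 43.4) = 0
272.76(T − 323) + 2643.2(T − 43.4) = 0
2916 T = 202818
T ≈ 69.55 °C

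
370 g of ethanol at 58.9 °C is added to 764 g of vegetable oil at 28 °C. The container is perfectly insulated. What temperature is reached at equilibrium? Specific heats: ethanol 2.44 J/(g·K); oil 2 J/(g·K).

T_f ≈ 39.5 °C

Heat lost by the ethanol equals heat gained by the oil:
370*2.44*(58.9 − T) = 764*2*(T − 28)
902.8(58.9 − T) = 1528(T − 28)
2430.8 T = 95959  ⇒  T ≈ 39.48 °C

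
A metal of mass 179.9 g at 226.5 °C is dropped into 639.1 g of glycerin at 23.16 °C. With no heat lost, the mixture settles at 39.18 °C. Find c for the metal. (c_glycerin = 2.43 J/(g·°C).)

Energy conservation, ΣQ = 0:
179.9×c×(39.18 − 226.5) + 639.1×2.43×(39.18 − 23.16) = 0
-33699 c = -24879
c = -24879/-33699 ≈ 0.7383 J/(g·°C)

c ≈ 0.738 J/(g·°C)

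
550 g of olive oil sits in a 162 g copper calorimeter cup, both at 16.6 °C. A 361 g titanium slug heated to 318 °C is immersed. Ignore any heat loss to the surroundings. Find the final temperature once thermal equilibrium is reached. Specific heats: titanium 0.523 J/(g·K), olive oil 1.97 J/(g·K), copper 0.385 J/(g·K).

T_f ≈ 59.2 °C

Heat gained plus heat lost sum to zero:
361*0.523*(T − 318) + 550*1.97*(T − 16.6) + 162*0.385*(T − 16.6) = 0
188.8(T − 318) + 1083.5(T − 16.6) + 62.37(T − 16.6) = 0
1334.7 T = 79061
T = 79061/1334.7 ≈ 59.24 °C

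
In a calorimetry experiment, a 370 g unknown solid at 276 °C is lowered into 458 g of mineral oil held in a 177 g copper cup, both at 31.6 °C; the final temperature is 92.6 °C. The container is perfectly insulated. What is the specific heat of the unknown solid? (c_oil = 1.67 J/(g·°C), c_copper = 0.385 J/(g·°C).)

Net heat exchanged in the isolated system is zero:
370·c·(92.6 − 276) + 458·1.67·(92.6 − 31.6) + 177·0.385·(92.6 − 31.6) = 0
-67858 c = -50813
c = -50813/-67858 ≈ 0.7488 J/(g·°C)

c ≈ 0.749 J/(g·°C)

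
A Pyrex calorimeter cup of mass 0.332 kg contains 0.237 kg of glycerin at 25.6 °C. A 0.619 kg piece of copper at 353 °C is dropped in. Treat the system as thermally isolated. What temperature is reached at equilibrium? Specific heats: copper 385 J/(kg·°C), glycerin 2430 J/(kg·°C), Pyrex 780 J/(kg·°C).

T_f ≈ 98.3 °C

Setting the total heat transfer to zero:
0.619×385×(T − 353) + 0.237×2430×(T − 25.6) + 0.332×780×(T − 25.6) = 0
238.31(T − 353) + 575.91(T − 25.6) + 258.96(T − 25.6) = 0
1073.2 T = 105498
T = 105498/1073.2 ≈ 98.30 °C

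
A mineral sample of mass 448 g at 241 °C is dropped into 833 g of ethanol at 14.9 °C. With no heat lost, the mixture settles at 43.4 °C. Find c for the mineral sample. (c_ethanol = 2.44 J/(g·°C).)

c ≈ 0.654 J/(g·°C)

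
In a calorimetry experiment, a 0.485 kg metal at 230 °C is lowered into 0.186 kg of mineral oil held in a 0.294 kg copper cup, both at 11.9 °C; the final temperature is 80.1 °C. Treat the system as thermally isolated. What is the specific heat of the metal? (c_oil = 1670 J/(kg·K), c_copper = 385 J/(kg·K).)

Taking heat into each body as positive, Σ m c ΔT = 0:
0.485×c×(80.1 − 230) + 0.186×1670×(80.1 − 11.9) + 0.294×385×(80.1 − 11.9) = 0
-72.7 c = -28904
c = -28904/-72.7 ≈ 397.6 J/(kg·K)

c ≈ 398 J/(kg·K)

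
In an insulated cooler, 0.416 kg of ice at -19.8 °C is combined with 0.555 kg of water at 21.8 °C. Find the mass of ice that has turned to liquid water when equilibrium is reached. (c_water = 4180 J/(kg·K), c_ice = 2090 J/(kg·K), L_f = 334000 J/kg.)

m_melted ≈ 0.0999 kg

Cooling the water to 0 °C releases 0.555·4180·21.8 = 50574 J.
Warming the ice to 0 °C takes 0.416·2090·19.8 = 17215 J, leaving 33359 J for melting.
Fully melting the ice requires m_ice L_f = 0.416·334000 = 138944 J.
That's not enough to melt it all — equilibrium is at 0 °C with ice remaining.
m_melt = 33359 / L_f = 0.09988 kg.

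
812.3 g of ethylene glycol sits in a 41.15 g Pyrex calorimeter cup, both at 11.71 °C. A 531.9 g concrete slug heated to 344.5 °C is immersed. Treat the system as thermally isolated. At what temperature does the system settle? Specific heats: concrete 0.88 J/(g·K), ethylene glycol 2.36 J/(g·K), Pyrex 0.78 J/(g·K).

T_f ≈ 76.2 °C

Heat gained plus heat lost sum to zero:
531.9·0.88·(T − 344.5) + 812.3·2.36·(T − 11.71) + 41.15·0.78·(T − 11.71) = 0
2417.2 T = 184075
T = 184075/2417.2 ≈ 76.15 °C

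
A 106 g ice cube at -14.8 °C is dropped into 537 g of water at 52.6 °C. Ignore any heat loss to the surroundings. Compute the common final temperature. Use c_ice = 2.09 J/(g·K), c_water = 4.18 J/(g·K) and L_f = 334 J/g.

T_f ≈ 29.5 °C

Heat gained plus heat lost sum to zero:
warm ice to 0 °C: 106×2.09×(0 − (-14.8)) = 3278.8
  fusion: m_ice L_f = 106×334 = 35404
  warm the meltwater: 443.08 T
  water cools: 537×4.18×(T − 52.6) = 2244.7(T − 52.6)
2687.7 T = 118069 − 38683 = 79386
T ≈ 29.54 °C — above 0 °C, consistent with complete melting.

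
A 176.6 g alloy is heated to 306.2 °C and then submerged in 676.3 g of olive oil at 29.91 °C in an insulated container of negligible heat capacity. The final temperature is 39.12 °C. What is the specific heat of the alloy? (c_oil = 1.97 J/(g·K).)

c ≈ 0.26 J/(g·K)

Conservation of energy gives ΣQ = 0:
176.6×c×(39.12 − 306.2) + 676.3×1.97×(39.12 − 29.91) = 0
-47166 c = -12271
c = -12271/-47166 ≈ 0.2602 J/(g·K)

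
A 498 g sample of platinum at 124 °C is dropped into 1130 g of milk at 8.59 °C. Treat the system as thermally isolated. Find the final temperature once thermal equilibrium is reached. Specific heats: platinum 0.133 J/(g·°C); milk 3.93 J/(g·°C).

T_f ≈ 10.3 °C

Conservation of energy gives ΣQ = 0:
498*0.133*(T − 124) + 1130*3.93*(T − 8.59) = 0
66.23(T − 124) + 4440.9(T − 8.59) = 0
(66.23 + 4440.9) T = 66.23*124 + 4440.9*8.59
T = 46360/4507.1 ≈ 10.29 °C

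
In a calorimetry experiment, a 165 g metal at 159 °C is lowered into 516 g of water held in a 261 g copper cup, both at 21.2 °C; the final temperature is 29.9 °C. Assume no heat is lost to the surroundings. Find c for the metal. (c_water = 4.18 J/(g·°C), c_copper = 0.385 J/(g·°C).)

c ≈ 0.922 J/(g·°C)

Energy conservation, ΣQ = 0:
165·c·(29.9 − 159) + 516·4.18·(29.9 − 21.2) + 261·0.385·(29.9 − 21.2) = 0
-21302 c = -19639
c = -19639/-21302 ≈ 0.922 J/(g·°C)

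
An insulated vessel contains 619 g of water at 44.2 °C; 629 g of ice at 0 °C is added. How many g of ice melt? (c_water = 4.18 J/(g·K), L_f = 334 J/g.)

m_melted ≈ 342 g

Cooling the water to 0 °C releases 619·4.18·44.2 = 114364 J.
To melt every bit of ice: 629·334 = 210086 J.
Since 114364 < 210086 J, not all the ice melts; equilibrium is at 0 °C.
Mass melted = 114364/334 ≈ 342.4 g.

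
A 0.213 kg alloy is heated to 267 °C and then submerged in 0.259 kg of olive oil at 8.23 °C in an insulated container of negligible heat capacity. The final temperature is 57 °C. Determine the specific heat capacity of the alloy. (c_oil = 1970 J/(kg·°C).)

Conservation of energy gives ΣQ = 0:
0.213×c×(57 − 267) + 0.259×1970×(57 − 8.23) = 0
-44.73 c = -24884
c = -24884/-44.73 ≈ 556.3 J/(kg·°C)

c ≈ 556 J/(kg·°C)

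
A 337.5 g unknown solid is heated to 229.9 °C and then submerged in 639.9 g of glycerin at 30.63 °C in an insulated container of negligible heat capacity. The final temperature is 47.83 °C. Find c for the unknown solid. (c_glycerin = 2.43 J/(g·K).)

c ≈ 0.435 J/(g·K)

Heat gained plus heat lost sum to zero:
337.5·c·(47.83 − 229.9) + 639.9·2.43·(47.83 − 30.63) = 0
-61449 c = -26745
c = -26745/-61449 ≈ 0.4352 J/(g·K)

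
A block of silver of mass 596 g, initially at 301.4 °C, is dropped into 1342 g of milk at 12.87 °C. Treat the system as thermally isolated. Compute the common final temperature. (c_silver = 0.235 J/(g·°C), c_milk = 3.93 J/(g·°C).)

Conservation of energy gives ΣQ = 0:
596·0.235·(T − 301.4) + 1342·3.93·(T − 12.87) = 0
(140.06 + 5274.1) T = 140.06·301.4 + 5274.1·12.87
T = 110091/5414.1 ≈ 20.33 °C

T_f ≈ 20.3 °C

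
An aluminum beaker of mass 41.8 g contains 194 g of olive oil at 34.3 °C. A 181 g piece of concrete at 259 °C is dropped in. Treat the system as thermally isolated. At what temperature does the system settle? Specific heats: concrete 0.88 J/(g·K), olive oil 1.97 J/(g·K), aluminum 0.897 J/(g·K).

T_f ≈ 96.1 °C

Energy conservation, ΣQ = 0:
181*0.88*(T − 259) + 194*1.97*(T − 34.3) + 41.8*0.897*(T − 34.3) = 0
159.28(T − 259) + 382.18(T − 34.3) + 37.49(T − 34.3) = 0
578.95 T = 55648
T ≈ 96.12 °C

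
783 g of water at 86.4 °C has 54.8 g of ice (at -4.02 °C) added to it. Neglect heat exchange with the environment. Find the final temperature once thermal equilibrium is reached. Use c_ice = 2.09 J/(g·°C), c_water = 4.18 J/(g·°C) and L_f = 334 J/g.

Conservation of energy gives ΣQ = 0:
warm ice to 0 °C: 54.8·2.09·(0 − (-4.02)) = 460.42
  latent heat to melt: 54.8·334 = 18303
  warm the meltwater: 229.06 T
  water cools: 783·4.18·(T − 86.4) = 3272.9(T − 86.4)
3502 T = 282782 − 18764 = 264018
T ≈ 75.39 °C. Since T > 0 °C, the all-ice-melts assumption holds.

T_f ≈ 75.4 °C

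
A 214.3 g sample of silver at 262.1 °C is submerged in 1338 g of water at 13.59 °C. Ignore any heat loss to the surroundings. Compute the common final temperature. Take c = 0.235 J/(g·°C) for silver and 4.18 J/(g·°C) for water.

T_f ≈ 15.8 °C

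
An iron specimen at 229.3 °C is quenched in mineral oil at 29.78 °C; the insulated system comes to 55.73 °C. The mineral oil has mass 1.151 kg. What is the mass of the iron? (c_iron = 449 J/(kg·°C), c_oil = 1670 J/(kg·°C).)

m ≈ 0.64 kg

|Q_iron| = |Q_oil|:
m×449×(229.3 − 55.73) = 1.151×1670×(55.73 − 29.78)
77933 m = 49880  ⇒  m ≈ 0.64 kg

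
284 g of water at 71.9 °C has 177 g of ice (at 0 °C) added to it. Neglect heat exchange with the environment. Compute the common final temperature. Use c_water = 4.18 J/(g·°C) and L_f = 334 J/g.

T_f ≈ 13.6 °C

Net heat exchanged in the isolated system is zero:
latent heat to melt: 177·334 = 59118; meltwater 0→T: 177·4.18·T = 739.86 T; water: 1187.1(T − 71.9)
1927 T = 85354 − 59118 = 26236
T ≈ 13.62 °C (positive, so assuming full melt was valid).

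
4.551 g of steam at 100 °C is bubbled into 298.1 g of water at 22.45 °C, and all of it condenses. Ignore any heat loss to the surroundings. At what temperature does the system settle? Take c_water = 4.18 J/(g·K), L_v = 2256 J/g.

T_f ≈ 31.7 °C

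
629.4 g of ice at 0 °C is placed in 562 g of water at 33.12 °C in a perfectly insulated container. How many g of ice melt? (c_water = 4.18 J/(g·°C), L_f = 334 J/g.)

Cooling the water to 0 °C releases 562·4.18·33.12 = 77804 J.
Fully melting the ice requires m_ice L_f = 629.4·334 = 210220 J.
That's not enough to melt it all — equilibrium is at 0 °C with ice remaining.
Mass melted = 77804/334 ≈ 232.9 g.

m_melted ≈ 233 g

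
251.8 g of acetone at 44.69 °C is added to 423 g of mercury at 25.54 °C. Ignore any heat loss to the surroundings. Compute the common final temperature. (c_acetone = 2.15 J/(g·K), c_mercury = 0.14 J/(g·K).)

|Q_acetone| = |Q_mercury|:
251.8*2.15*(44.69 − T) = 423*0.14*(T − 25.54)
541.37(44.69 − T) = 59.22(T − 25.54)
600.59 T = 25706  ⇒  T ≈ 42.80 °C

T_f ≈ 42.8 °C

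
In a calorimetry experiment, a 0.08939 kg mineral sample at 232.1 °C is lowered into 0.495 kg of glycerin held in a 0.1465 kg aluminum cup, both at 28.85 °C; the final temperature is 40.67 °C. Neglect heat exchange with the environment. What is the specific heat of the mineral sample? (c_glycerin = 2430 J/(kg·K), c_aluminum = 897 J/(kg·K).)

Conservation of energy gives ΣQ = 0:
0.08939·c·(40.67 − 232.1) + 0.495·2430·(40.67 − 28.85) + 0.1465·897·(40.67 − 28.85) = 0
-17.11 c = -15771
c = -15771/-17.11 ≈ 921.6 J/(kg·K)

c ≈ 922 J/(kg·K)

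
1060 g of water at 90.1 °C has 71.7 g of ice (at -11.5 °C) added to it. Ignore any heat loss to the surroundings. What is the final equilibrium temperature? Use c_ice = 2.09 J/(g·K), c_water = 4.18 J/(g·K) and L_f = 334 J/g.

T_f ≈ 79.0 °C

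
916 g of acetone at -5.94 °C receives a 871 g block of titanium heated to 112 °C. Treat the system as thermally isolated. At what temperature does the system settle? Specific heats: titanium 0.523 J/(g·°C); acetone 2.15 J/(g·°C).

T_f = Σ m_i c_i T_i / Σ m_i c_i:
T_f = (455.53·112 + 1969.4·(-5.94)) / (455.53 + 1969.4)
    = 39321 / 2424.9 ≈ 16.22 °C

T_f ≈ 16.2 °C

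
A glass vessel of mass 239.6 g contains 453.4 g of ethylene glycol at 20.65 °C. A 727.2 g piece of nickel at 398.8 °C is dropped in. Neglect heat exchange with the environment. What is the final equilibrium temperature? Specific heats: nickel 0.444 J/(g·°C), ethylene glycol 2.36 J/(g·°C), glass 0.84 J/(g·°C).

T_f ≈ 97.2 °C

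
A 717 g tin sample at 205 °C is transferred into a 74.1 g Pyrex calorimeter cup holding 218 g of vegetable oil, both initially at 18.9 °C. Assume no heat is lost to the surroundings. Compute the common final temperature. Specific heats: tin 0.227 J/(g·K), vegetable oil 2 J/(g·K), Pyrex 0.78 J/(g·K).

T_f ≈ 65.0 °C

Heat gained plus heat lost sum to zero:
717×0.227×(T − 205) + 218×2×(T − 18.9) + 74.1×0.78×(T − 18.9) = 0
162.76(T − 205) + 436(T − 18.9) + 57.8(T − 18.9) = 0
(162.76 + 436 + 57.8) T = 162.76×205 + 436×18.9 + 57.8×18.9
T = 42698 / 656.56 = 65 °C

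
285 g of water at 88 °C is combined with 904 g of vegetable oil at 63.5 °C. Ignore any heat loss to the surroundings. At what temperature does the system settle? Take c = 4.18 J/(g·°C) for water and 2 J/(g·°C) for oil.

With ΣQ=0 the equilibrium temperature is the m·c-weighted mean:
T_f = (1191.3·88 + 1808·63.5) / (1191.3 + 1808)
    = 219642 / 2999.3 ≈ 73.23 °C

T_f ≈ 73.2 °C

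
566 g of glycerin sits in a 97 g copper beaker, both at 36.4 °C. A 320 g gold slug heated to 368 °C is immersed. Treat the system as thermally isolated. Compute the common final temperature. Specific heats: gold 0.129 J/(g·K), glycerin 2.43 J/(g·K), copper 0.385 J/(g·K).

T_f ≈ 45.8 °C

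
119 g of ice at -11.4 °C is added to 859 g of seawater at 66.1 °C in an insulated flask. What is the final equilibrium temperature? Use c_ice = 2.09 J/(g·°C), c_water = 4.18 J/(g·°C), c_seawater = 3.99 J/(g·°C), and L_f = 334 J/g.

T_f ≈ 46.9 °C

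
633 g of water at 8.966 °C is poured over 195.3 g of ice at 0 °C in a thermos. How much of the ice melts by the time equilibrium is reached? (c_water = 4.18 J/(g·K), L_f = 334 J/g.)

m_melted ≈ 71 g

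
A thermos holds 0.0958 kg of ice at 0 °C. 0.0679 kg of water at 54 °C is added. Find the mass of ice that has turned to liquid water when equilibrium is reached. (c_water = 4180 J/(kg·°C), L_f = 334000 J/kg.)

m_melted ≈ 0.0459 kg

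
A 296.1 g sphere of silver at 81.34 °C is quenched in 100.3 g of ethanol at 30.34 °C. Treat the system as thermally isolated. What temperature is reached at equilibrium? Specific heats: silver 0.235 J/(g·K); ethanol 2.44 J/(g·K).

T_f ≈ 41.6 °C

Set heat shed by the hot body equal to heat absorbed by the cold body:
296.1*0.235*(81.34 − T) = 100.3*2.44*(T − 30.34)
69.58(81.34 − T) = 244.73(T − 30.34)
314.32 T = 13085  ⇒  T ≈ 41.63 °C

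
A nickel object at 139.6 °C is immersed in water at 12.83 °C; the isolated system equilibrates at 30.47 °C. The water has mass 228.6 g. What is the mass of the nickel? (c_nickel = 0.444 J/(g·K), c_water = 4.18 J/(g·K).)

m ≈ 348 g

Conservation of energy gives ΣQ = 0:
m×0.444×(30.47 − 139.6) + 228.6×4.18×(30.47 − 12.83) = 0
-48.45 m = -16856
m = -16856/-48.45 ≈ 347.9 g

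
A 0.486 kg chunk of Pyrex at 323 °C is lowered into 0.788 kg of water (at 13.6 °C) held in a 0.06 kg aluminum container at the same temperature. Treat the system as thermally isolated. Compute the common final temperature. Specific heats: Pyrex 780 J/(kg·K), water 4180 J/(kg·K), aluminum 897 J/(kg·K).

Heat gained plus heat lost sum to zero:
0.486×780×(T − 323) + 0.788×4180×(T − 13.6) + 0.06×897×(T − 13.6) = 0
(379.08 + 3293.8 + 53.82) T = 379.08×323 + 3293.8×13.6 + 53.82×13.6
T = 167971/3726.7 ≈ 45.07 °C

T_f ≈ 45.1 °C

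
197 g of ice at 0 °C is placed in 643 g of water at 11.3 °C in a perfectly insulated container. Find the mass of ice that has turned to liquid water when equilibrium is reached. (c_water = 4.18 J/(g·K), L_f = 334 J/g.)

m_melted ≈ 90.9 g

Cooling the water to 0 °C releases 643×4.18×11.3 = 30371 J.
To melt every bit of ice: 197×334 = 65798 J.
30371 J < 65798 J, so only part of the ice melts and the system sits at 0 °C.
m_melted×334 = 30371  ⇒  m_melted ≈ 90.93 g.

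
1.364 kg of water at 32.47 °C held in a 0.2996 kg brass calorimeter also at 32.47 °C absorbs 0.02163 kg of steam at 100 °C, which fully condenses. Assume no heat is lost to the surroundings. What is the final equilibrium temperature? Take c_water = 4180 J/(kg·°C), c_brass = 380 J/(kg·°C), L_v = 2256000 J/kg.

Taking heat into each body as positive, Σ m c ΔT = 0:
condense steam: −0.02163×2256000 = −48797; condensed water 100 °C→T: 90.41(T − 100); original water: 5701.5(T − 32.47); cup: 113.85(T − 32.47)
5905.8 T = 48797 + 9041.3 + 188825 = 246664
T ≈ 41.77 °C, under the boiling point, so the assumption holds.

T_f ≈ 41.8 °C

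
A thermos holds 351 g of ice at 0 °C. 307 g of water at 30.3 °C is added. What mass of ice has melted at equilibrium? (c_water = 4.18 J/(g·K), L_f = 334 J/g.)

m_melted ≈ 116 g

Water can give up m c ΔT = 307·4.18·30.3 = 38883 J before reaching 0 °C.
To melt every bit of ice: 351·334 = 117234 J.
38883 J < 117234 J, so only part of the ice melts and the system sits at 0 °C.
Mass melted = 38883/334 ≈ 116.4 g.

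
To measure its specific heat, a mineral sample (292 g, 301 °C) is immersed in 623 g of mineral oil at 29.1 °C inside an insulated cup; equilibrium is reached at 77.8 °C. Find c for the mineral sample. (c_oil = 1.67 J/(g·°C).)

m_s c (T_s − T_f) = m_oil c_oil (T_f − T_0):
292×c×(301 − 77.8) = 623×1.67×(77.8 − 29.1)
65174 c = 50668  ⇒  c ≈ 0.7774 J/(g·°C)

c ≈ 0.777 J/(g·°C)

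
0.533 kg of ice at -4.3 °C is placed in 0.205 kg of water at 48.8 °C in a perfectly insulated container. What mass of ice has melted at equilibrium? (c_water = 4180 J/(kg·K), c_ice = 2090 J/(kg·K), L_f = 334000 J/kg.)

m_melted ≈ 0.111 kg

Water can give up m c ΔT = 0.205·4180·48.8 = 41817 J before reaching 0 °C.
Of that, 0.533·2090·4.3 = 4790.1 J goes to bring the ice to 0 °C, leaving 37027 J.
Fully melting the ice requires m_ice L_f = 0.533·334000 = 178022 J.
37027 J < 178022 J, so only part of the ice melts and the system sits at 0 °C.
m_melted·334000 = 37027  ⇒  m_melted ≈ 0.1109 kg.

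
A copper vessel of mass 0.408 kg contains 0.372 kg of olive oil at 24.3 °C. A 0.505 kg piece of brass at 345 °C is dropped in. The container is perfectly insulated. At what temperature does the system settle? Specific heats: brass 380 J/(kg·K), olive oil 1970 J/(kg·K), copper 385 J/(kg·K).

Energy conservation, ΣQ = 0:
0.505·380·(T − 345) + 0.372·1970·(T − 24.3) + 0.408·385·(T − 24.3) = 0
191.9(T − 345) + 732.84(T − 24.3) + 157.08(T − 24.3) = 0
(191.9 + 732.84 + 157.08) T = 191.9·345 + 732.84·24.3 + 157.08·24.3
T = 87831 / 1081.8 = 81.2 °C

T_f ≈ 81.2 °C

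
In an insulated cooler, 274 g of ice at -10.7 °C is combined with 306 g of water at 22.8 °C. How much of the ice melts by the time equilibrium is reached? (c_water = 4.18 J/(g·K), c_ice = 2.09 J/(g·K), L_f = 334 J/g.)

Water can give up m c ΔT = 306×4.18×22.8 = 29163 J before reaching 0 °C.
Of that, 274×2.09×10.7 = 6127.5 J goes to bring the ice to 0 °C, leaving 23036 J.
Melting all 274 g of ice would need 274×334 = 91516 J.
That's not enough to melt it all — equilibrium is at 0 °C with ice remaining.
Mass melted = 23036/334 ≈ 68.97 g.

m_melted ≈ 69 g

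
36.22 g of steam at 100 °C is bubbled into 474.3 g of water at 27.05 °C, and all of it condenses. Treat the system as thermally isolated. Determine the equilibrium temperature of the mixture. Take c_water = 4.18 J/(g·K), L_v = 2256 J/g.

T_f ≈ 70.5 °C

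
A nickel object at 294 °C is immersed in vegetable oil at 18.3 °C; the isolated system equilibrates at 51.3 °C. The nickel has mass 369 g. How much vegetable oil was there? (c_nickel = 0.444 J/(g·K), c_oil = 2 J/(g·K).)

m ≈ 602 g

Heat lost by the nickel = heat gained by the oil:
369×0.444×(294 − 51.3) = m×2×(51.3 − 18.3)
66 m = 39763  ⇒  m ≈ 602.5 g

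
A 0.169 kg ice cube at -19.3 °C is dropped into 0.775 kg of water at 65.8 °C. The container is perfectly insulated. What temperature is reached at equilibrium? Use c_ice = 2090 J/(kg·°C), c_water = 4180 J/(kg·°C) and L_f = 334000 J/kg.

Energy conservation, ΣQ = 0:
warm ice to 0 °C: 0.169·2090·(0 − (-19.3)) = 6817; melt ice: 0.169·334000 = 56446; warm the meltwater: 706.42 T; water: 3239.5(T − 65.8)
3945.9 T = 213159 − 63263 = 149896
T ≈ 37.99 °C (positive, so assuming full melt was valid).

T_f ≈ 38.0 °C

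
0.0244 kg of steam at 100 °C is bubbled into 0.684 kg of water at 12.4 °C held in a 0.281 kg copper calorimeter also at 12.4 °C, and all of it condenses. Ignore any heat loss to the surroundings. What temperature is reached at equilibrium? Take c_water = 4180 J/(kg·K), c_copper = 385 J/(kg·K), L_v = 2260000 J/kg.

T_f ≈ 33.3 °C

Let T be the final temperature. ΣQ_i = 0:
steam→water at 100 °C releases m L_v = 0.0244·2260000 = 55144; condensate cools 100→T: 0.0244·4180·(T − 100) = 101.99(T − 100); original water: 2859.1(T − 12.4); cup: 108.19(T − 12.4)
3069.3 T = 55144 + 10199 + 36795 = 102138
T ≈ 33.28 °C — below 100 °C, confirming all the steam condensed.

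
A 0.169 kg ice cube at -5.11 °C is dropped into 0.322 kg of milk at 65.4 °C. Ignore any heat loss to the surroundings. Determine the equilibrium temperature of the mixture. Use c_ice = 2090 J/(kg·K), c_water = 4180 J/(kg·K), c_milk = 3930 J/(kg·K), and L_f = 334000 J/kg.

Let T be the final temperature. ΣQ_i = 0:
ice -5.11→0 °C: 0.169·2090·5.11 = 1804.9
  fusion: m_ice L_f = 0.169·334000 = 56446
  meltwater 0→T: 0.169·4180·T = 706.42 T
  milk: 1265.5(T − 65.4)
1971.9 T = 82761 − 58251 = 24510
T ≈ 12.43 °C (positive, so assuming full melt was valid).

T_f ≈ 12.4 °C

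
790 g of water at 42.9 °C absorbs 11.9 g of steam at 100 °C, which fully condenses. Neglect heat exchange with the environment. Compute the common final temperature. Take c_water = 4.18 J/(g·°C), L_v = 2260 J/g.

T_f ≈ 51.8 °C

Setting the total heat transfer to zero:
steam→water at 100 °C releases m L_v = 11.9×2260 = 26894; condensed water 100 °C→T: 49.74(T − 100); water warms: 790×4.18×(T − 42.9) = 3302.2(T − 42.9)
3351.9 T = 26894 + 4974.2 + 141664 = 173533
T ≈ 51.77 °C (< 100 °C, so full condensation is consistent).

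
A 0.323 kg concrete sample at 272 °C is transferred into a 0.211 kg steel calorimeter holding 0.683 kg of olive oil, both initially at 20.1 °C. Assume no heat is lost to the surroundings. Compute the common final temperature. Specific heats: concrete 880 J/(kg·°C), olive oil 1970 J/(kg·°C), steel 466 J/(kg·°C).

T_f ≈ 61.5 °C

Heat gained plus heat lost sum to zero:
0.323×880×(T − 272) + 0.683×1970×(T − 20.1) + 0.211×466×(T − 20.1) = 0
284.24(T − 272) + 1345.5(T − 20.1) + 98.33(T − 20.1) = 0
(284.24 + 1345.5 + 98.33) T = 284.24×272 + 1345.5×20.1 + 98.33×20.1
T ≈ 61.53 °C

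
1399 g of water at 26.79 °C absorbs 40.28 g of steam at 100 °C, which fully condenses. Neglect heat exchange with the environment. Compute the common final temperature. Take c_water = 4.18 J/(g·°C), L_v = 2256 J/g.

Sum of m c ΔT and latent-heat terms is zero:
condense steam: −40.28×2256 = −90872; condensed water 100 °C→T: 168.37(T − 100); original water: 5847.8(T − 26.79)
6016.2 T = 90872 + 16837 + 156663 = 264372
T ≈ 43.94 °C (< 100 °C, so full condensation is consistent).

T_f ≈ 43.9 °C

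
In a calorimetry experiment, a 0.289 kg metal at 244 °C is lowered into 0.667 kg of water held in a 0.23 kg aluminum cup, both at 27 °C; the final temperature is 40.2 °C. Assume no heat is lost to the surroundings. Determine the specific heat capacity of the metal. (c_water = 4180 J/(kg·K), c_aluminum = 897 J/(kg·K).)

Net heat exchanged in the isolated system is zero:
0.289×c×(40.2 − 244) + 0.667×4180×(40.2 − 27) + 0.23×897×(40.2 − 27) = 0
-58.9 c = -39526
c = -39526/-58.9 ≈ 671.1 J/(kg·K)

c ≈ 671 J/(kg·K)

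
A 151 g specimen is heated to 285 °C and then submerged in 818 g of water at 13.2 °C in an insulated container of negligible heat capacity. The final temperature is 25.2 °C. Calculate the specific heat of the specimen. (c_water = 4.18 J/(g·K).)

c ≈ 1.05 J/(g·K)

Taking heat into each body as positive, Σ m c ΔT = 0:
151·c·(25.2 − 285) + 818·4.18·(25.2 − 13.2) = 0
-39230 c = -41031
c = -41031/-39230 ≈ 1.046 J/(g·K)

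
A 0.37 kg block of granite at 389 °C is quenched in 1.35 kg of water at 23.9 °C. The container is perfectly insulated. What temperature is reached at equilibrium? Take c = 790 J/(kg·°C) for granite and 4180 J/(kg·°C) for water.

Heat lost by the granite equals heat gained by the water:
0.37·790·(389 − T) = 1.35·4180·(T − 23.9)
292.3(389 − T) = 5643(T − 23.9)
5935.3 T = 248572  ⇒  T ≈ 41.88 °C

T_f ≈ 41.9 °C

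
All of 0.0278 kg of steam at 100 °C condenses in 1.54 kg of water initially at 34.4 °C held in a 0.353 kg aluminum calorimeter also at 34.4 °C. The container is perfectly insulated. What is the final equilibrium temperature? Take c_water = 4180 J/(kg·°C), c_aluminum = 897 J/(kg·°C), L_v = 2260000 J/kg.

T_f ≈ 44.7 °C

Setting the total heat transfer to zero:
condense steam: −0.0278·2260000 = −62828; condensate cools 100→T: 0.0278·4180·(T − 100) = 116.2(T − 100); water warms: 1.54·4180·(T − 34.4) = 6437.2(T − 34.4); aluminum cup: 0.353·897·(T − 34.4) = 316.64(T − 34.4)
6870 T = 62828 + 11620 + 232332 = 306781
T ≈ 44.65 °C (< 100 °C, so full condensation is consistent).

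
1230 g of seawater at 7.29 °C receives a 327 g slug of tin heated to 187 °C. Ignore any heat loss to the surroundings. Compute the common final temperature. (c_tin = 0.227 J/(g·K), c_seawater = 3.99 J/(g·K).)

T_f ≈ 10.0 °C

T_f = Σ m_i c_i T_i / Σ m_i c_i:
T_f = (74.23*187 + 4907.7*7.29) / (74.23 + 4907.7)
    = 49658 / 4981.9 ≈ 9.97 °C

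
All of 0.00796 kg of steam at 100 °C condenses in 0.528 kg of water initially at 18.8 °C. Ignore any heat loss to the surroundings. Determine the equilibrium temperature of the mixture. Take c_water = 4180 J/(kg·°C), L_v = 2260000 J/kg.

T_f ≈ 28.0 °C

Energy balance with sensible and latent terms:
condense steam: −0.00796×2260000 = −17990
  condensate cools 100→T: 0.00796×4180×(T − 100) = 33.27(T − 100)
  water warms: 0.528×4180×(T − 18.8) = 2207(T − 18.8)
2240.3 T = 17990 + 3327.3 + 41492 = 62809
T ≈ 28.04 °C — below 100 °C, confirming all the steam condensed.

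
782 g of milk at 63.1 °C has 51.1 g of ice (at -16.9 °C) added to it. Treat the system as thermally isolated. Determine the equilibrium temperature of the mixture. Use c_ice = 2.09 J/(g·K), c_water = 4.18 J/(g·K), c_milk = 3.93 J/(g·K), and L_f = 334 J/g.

T_f ≈ 53.3 °C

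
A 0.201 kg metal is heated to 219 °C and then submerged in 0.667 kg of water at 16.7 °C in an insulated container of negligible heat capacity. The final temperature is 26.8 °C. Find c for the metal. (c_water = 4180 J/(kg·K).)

Heat lost by the metal = heat gained by the water:
0.201·c·(219 − 26.8) = 0.667·4180·(26.8 − 16.7)
38.63 c = 28159  ⇒  c ≈ 728.9 J/(kg·K)

c ≈ 729 J/(kg·K)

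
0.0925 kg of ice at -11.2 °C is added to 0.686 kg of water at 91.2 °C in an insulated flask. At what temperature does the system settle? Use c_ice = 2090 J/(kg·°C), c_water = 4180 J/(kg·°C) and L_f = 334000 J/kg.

Taking heat into each body as positive, Σ m c ΔT = 0:
warm ice to 0 °C: 0.0925×2090×(0 − (-11.2)) = 2165.2
  melt ice: 0.0925×334000 = 30895
  warm the meltwater: 386.65 T
  water cools: 0.686×4180×(T − 91.2) = 2867.5(T − 91.2)
3254.1 T = 261514 − 33060 = 228454
T ≈ 70.20 °C — above 0 °C, consistent with complete melting.

T_f ≈ 70.2 °C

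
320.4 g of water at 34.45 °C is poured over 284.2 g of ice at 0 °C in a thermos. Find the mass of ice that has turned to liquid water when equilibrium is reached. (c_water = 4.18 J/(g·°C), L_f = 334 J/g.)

Cooling the water to 0 °C releases 320.4×4.18×34.45 = 46138 J.
Melting all 284.2 g of ice would need 284.2×334 = 94923 J.
46138 J < 94923 J, so only part of the ice melts and the system sits at 0 °C.
m_melted×334 = 46138  ⇒  m_melted ≈ 138.1 g.

m_melted ≈ 138 g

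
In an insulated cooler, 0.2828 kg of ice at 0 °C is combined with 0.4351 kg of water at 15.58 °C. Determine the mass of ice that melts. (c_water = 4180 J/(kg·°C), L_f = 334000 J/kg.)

m_melted ≈ 0.0848 kg

Water can give up m c ΔT = 0.4351×4180×15.58 = 28336 J before reaching 0 °C.
Fully melting the ice requires m_ice L_f = 0.2828×334000 = 94455 J.
28336 J < 94455 J, so only part of the ice melts and the system sits at 0 °C.
m_melt = 28336 / L_f = 0.08484 kg.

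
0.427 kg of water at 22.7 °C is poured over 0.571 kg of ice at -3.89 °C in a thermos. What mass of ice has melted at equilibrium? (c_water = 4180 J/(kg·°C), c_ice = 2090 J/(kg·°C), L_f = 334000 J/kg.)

m_melted ≈ 0.107 kg

Cooling the water to 0 °C releases 0.427×4180×22.7 = 40516 J.
Of that, 0.571×2090×3.89 = 4642.3 J goes to bring the ice to 0 °C, leaving 35874 J.
Melting all 0.571 kg of ice would need 0.571×334000 = 190714 J.
That's not enough to melt it all — equilibrium is at 0 °C with ice remaining.
m_melted×334000 = 35874  ⇒  m_melted ≈ 0.1074 kg.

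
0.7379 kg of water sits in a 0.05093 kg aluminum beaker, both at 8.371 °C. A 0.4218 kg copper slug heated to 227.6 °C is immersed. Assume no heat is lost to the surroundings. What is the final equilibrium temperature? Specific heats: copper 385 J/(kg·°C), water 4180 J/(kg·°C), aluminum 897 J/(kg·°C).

T_f ≈ 19.2 °C

Energy conservation, ΣQ = 0:
0.4218×385×(T − 227.6) + 0.7379×4180×(T − 8.371) + 0.05093×897×(T − 8.371) = 0
162.39(T − 227.6) + 3084.4(T − 8.371) + 45.68(T − 8.371) = 0
(162.39 + 3084.4 + 45.68) T = 162.39×227.6 + 3084.4×8.371 + 45.68×8.371
T = 63163/3292.5 ≈ 19.18 °C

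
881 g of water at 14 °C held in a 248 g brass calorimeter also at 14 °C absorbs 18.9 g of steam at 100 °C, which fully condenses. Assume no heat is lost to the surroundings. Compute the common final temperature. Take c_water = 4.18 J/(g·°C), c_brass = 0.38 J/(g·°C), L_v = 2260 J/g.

T_f ≈ 26.8 °C

Conservation of energy gives ΣQ = 0:
condense steam: −18.9·2260 = −42714
  condensed water 100 °C→T: 79(T − 100)
  water warms: 881·4.18·(T − 14) = 3682.6(T − 14)
  cup: 94.24(T − 14)
3855.8 T = 42714 + 7900.2 + 52875 = 103490
T ≈ 26.84 °C, under the boiling point, so the assumption holds.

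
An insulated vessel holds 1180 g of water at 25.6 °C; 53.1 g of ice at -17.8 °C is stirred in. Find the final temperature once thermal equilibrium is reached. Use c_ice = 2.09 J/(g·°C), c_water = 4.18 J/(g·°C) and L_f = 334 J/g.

T_f ≈ 20.7 °C

Sum of m c ΔT and latent-heat terms is zero:
warm ice to 0 °C: 53.1·2.09·(0 − (-17.8)) = 1975.4
  fusion: m_ice L_f = 53.1·334 = 17735
  warm the meltwater: 221.96 T
  water: 4932.4(T − 25.6)
5154.4 T = 126269 − 19711 = 106559
T ≈ 20.67 °C. Since T > 0 °C, the all-ice-melts assumption holds.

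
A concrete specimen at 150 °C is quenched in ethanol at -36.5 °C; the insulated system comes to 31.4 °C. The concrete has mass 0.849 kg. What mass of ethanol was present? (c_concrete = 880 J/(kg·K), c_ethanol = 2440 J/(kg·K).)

m ≈ 0.535 kg

Taking heat into each body as positive, Σ m c ΔT = 0:
0.849×880×(31.4 − 150) + m×2440×(31.4 − (-36.5)) = 0
165676 m = 88608
m = 88608/165676 ≈ 0.5348 kg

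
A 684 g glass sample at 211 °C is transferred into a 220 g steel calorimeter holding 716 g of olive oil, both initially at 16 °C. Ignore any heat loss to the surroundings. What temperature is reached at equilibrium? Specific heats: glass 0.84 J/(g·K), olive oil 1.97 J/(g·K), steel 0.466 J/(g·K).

T_f ≈ 69.7 °C

Net heat exchanged in the isolated system is zero:
684·0.84·(T − 211) + 716·1.97·(T − 16) + 220·0.466·(T − 16) = 0
2087.6 T = 145441
T = 145441 / 2087.6 = 69.7 °C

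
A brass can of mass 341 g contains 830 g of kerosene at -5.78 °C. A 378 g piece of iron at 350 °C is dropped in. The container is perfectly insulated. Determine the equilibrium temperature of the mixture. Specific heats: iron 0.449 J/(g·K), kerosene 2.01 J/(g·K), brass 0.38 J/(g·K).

T_f ≈ 24.9 °C

Net heat exchanged in the isolated system is zero:
378·0.449·(T − 350) + 830·2.01·(T − (-5.78)) + 341·0.38·(T − (-5.78)) = 0
169.72(T − 350) + 1668.3(T − (-5.78)) + 129.58(T − (-5.78)) = 0
1967.6 T = 49011
T ≈ 24.91 °C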